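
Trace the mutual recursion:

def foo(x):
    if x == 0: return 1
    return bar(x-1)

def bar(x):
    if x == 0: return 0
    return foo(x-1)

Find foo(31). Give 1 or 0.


foo(31) = bar(30)
bar(30) = foo(29)
foo(29) = bar(28)
bar(28) = foo(27)
foo(27) = bar(26)
bar(26) = foo(25)
foo(25) = bar(24)
bar(24) = foo(23)
foo(23) = bar(22)
bar(22) = foo(21)
foo(21) = bar(20)
bar(20) = foo(19)
foo(19) = bar(18)
bar(18) = foo(17)
foo(17) = bar(16)
bar(16) = foo(15)
foo(15) = bar(14)
bar(14) = foo(13)
foo(13) = bar(12)
bar(12) = foo(11)
foo(11) = bar(10)
bar(10) = foo(9)
foo(9) = bar(8)
bar(8) = foo(7)
foo(7) = bar(6)
bar(6) = foo(5)
foo(5) = bar(4)
bar(4) = foo(3)
foo(3) = bar(2)
bar(2) = foo(1)
foo(1) = bar(0)
bar(0) = 0  (base case)
Result: 0

0


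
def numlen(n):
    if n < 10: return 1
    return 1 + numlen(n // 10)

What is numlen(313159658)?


numlen(313159658) = 1 + numlen(31315965)
numlen(31315965) = 1 + numlen(3131596)
numlen(3131596) = 1 + numlen(313159)
numlen(313159) = 1 + numlen(31315)
numlen(31315) = 1 + numlen(3131)
numlen(3131) = 1 + numlen(313)
numlen(313) = 1 + numlen(31)
numlen(31) = 1 + numlen(3)
numlen(3) = 1  (base case: 3 < 10)
Unwinding: 1 + 1 + 1 + 1 + 1 + 1 + 1 + 1 + 1 = 9

9


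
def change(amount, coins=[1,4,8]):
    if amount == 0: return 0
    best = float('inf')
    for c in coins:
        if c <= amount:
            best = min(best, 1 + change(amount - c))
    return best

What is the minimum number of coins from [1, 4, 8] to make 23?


Building up with DP:
change(0) = 0
change(1) = min(1+change(0)=1+0=1) = 1
change(2) = min(1+change(1)=1+1=2) = 2
change(3) = min(1+change(2)=1+2=3) = 3
change(4) = min(1+change(3)=1+3=4, 1+change(0)=1+0=1) = 1
change(5) = min(1+change(4)=1+1=2, 1+change(1)=1+1=2) = 2
change(6) = min(1+change(5)=1+2=3, 1+change(2)=1+2=3) = 3
change(7) = min(1+change(6)=1+3=4, 1+change(3)=1+3=4) = 4
change(8) = min(1+change(7)=1+4=5, 1+change(4)=1+1=2, 1+change(0)=1+0=1) = 1
change(9) = min(1+change(8)=1+1=2, 1+change(5)=1+2=3, 1+change(1)=1+1=2) = 2
change(10) = min(1+change(9)=1+2=3, 1+change(6)=1+3=4, 1+change(2)=1+2=3) = 3
change(11) = min(1+change(10)=1+3=4, 1+change(7)=1+4=5, 1+change(3)=1+3=4) = 4
change(12) = min(1+change(11)=1+4=5, 1+change(8)=1+1=2, 1+change(4)=1+1=2) = 2
change(13) = min(1+change(12)=1+2=3, 1+change(9)=1+2=3, 1+change(5)=1+2=3) = 3
change(14) = min(1+change(13)=1+3=4, 1+change(10)=1+3=4, 1+change(6)=1+3=4) = 4
change(15) = min(1+change(14)=1+4=5, 1+change(11)=1+4=5, 1+change(7)=1+4=5) = 5
change(16) = min(1+change(15)=1+5=6, 1+change(12)=1+2=3, 1+change(8)=1+1=2) = 2
change(17) = min(1+change(16)=1+2=3, 1+change(13)=1+3=4, 1+change(9)=1+2=3) = 3
change(18) = min(1+change(17)=1+3=4, 1+change(14)=1+4=5, 1+change(10)=1+3=4) = 4
change(19) = min(1+change(18)=1+4=5, 1+change(15)=1+5=6, 1+change(11)=1+4=5) = 5
change(20) = min(1+change(19)=1+5=6, 1+change(16)=1+2=3, 1+change(12)=1+2=3) = 3
change(21) = min(1+change(20)=1+3=4, 1+change(17)=1+3=4, 1+change(13)=1+3=4) = 4
change(22) = min(1+change(21)=1+4=5, 1+change(18)=1+4=5, 1+change(14)=1+4=5) = 5
change(23) = min(1+change(22)=1+5=6, 1+change(19)=1+5=6, 1+change(15)=1+5=6) = 6

6


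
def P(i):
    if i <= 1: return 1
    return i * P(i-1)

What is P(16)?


P(16)
= 16 * P(15)
= 16 * 15 * P(14)
= 16 * 15 * 14 * P(13)
= 16 * 15 * 14 * 13 * P(12)
= 16 * 15 * 14 * 13 * 12 * P(11)
= 16 * 15 * 14 * 13 * 12 * 11 * P(10)
= 16 * 15 * 14 * 13 * 12 * 11 * 10 * P(9)
= 16 * 15 * 14 * 13 * 12 * 11 * 10 * 9 * P(8)
= 16 * 15 * 14 * 13 * 12 * 11 * 10 * 9 * 8 * P(7)
= 16 * 15 * 14 * 13 * 12 * 11 * 10 * 9 * 8 * 7 * P(6)
= 16 * 15 * 14 * 13 * 12 * 11 * 10 * 9 * 8 * 7 * 6 * P(5)
= 16 * 15 * 14 * 13 * 12 * 11 * 10 * 9 * 8 * 7 * 6 * 5 * P(4)
= 16 * 15 * 14 * 13 * 12 * 11 * 10 * 9 * 8 * 7 * 6 * 5 * 4 * P(3)
= 16 * 15 * 14 * 13 * 12 * 11 * 10 * 9 * 8 * 7 * 6 * 5 * 4 * 3 * P(2)
= 16 * 15 * 14 * 13 * 12 * 11 * 10 * 9 * 8 * 7 * 6 * 5 * 4 * 3 * 2 * P(1)
= 16 * 15 * 14 * 13 * 12 * 11 * 10 * 9 * 8 * 7 * 6 * 5 * 4 * 3 * 2 * 1
= 20922789888000

20922789888000


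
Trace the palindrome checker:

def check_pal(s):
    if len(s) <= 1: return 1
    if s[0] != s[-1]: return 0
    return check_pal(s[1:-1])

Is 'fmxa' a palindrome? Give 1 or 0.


check_pal('fmxa'): s[0]='f' != s[-1]='a' -> return 0
Result: 0 (not a palindrome)

0


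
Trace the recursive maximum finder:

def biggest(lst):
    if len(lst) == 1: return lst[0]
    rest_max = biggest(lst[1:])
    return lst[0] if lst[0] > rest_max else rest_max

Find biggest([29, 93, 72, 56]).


biggest([29, 93, 72, 56]): compare 29 with biggest([93, 72, 56])
biggest([93, 72, 56]): compare 93 with biggest([72, 56])
biggest([72, 56]): compare 72 with biggest([56])
biggest([56]) = 56  (base case)
Compare 72 with 56 -> 72
Compare 93 with 72 -> 93
Compare 29 with 93 -> 93

93


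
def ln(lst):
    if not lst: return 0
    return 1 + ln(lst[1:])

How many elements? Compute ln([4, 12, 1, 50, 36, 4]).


ln([4, 12, 1, 50, 36, 4]) = 1 + ln([12, 1, 50, 36, 4])
ln([12, 1, 50, 36, 4]) = 1 + ln([1, 50, 36, 4])
ln([1, 50, 36, 4]) = 1 + ln([50, 36, 4])
ln([50, 36, 4]) = 1 + ln([36, 4])
ln([36, 4]) = 1 + ln([4])
ln([4]) = 1 + ln([])
ln([]) = 0  (base case)
Unwinding: 1 + 1 + 1 + 1 + 1 + 1 + 0 = 6

6


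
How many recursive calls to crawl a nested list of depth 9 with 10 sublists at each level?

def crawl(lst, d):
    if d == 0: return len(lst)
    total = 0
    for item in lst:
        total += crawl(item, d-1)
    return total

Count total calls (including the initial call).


At depth 0 (root): 1 call
At depth 1: each of 1 parents calls crawl on 10 children = 10 calls
At depth 2: each of 10 parents calls crawl on 10 children = 100 calls
At depth 3: each of 100 parents calls crawl on 10 children = 1000 calls
At depth 4: each of 1000 parents calls crawl on 10 children = 10000 calls
At depth 5: each of 10000 parents calls crawl on 10 children = 100000 calls
At depth 6: each of 100000 parents calls crawl on 10 children = 1000000 calls
At depth 7: each of 1000000 parents calls crawl on 10 children = 10000000 calls
At depth 8: each of 10000000 parents calls crawl on 10 children = 100000000 calls
At depth 9: each of 100000000 parents calls crawl on 10 children = 1000000000 calls
Total: 1 + 10 + 100 + 1000 + 10000 + 100000 + 1000000 + 10000000 + 100000000 + 1000000000 = 1111111111

1111111111


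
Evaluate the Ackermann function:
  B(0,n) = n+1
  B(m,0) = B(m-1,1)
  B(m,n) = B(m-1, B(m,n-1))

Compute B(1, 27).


B(1, 27) = B(0, B(1, 26))
  B(1, 26) = B(0, B(1, 25))
    B(1, 25) = B(0, B(1, 24))
      B(1, 24) = B(0, B(1, 23))
        B(1, 23) = B(0, B(1, 22))
          B(1, 22) = B(0, B(1, 21))
          B(1, 21) = B(0, B(1, 20))
          B(1, 20) = B(0, B(1, 19))
          B(1, 19) = B(0, B(1, 18))
          B(1, 18) = B(0, B(1, 17))
          B(1, 17) = B(0, B(1, 16))
          B(1, 16) = B(0, B(1, 15))
          B(1, 15) = B(0, B(1, 14))
          B(1, 14) = B(0, B(1, 13))
          B(1, 13) = B(0, B(1, 12))
          B(1, 12) = B(0, B(1, 11))
          B(1, 11) = B(0, B(1, 10))
          B(1, 10) = B(0, B(1, 9))
          B(1, 9) = B(0, B(1, 8))
          B(1, 8) = B(0, B(1, 7))
          B(1, 7) = B(0, B(1, 6))
          B(1, 6) = B(0, B(1, 5))
          B(1, 5) = B(0, B(1, 4))
          B(1, 4) = B(0, B(1, 3))
          B(1, 3) = B(0, B(1, 2))
... (trace truncated)
Result: B(1, 27) = 29

29


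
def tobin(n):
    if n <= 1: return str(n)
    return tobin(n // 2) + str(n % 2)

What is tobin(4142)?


tobin(4142) = tobin(2071) + '0'
tobin(2071) = tobin(1035) + '1'
tobin(1035) = tobin(517) + '1'
tobin(517) = tobin(258) + '1'
tobin(258) = tobin(129) + '0'
tobin(129) = tobin(64) + '1'
tobin(64) = tobin(32) + '0'
tobin(32) = tobin(16) + '0'
tobin(16) = tobin(8) + '0'
tobin(8) = tobin(4) + '0'
tobin(4) = tobin(2) + '0'
tobin(2) = tobin(1) + '0'
tobin(1) = '1'  (base case)
Concatenating: '1' + '0' + '0' + '0' + '0' + '0' + '0' + '1' + '0' + '1' + '1' + '1' + '0' = '1000000101110'

1000000101110


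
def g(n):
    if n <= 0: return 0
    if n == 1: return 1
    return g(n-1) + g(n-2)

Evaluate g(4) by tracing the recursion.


Computing g(4) bottom-up:
g(0) = 0
g(1) = 1
g(2) = g(1) + g(0) = 1 + 0 = 1
g(3) = g(2) + g(1) = 1 + 1 = 2
g(4) = g(3) + g(2) = 2 + 1 = 3

3


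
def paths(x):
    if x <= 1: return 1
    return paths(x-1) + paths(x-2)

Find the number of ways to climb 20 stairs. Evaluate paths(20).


Building up from base cases:
paths(0) = 1
paths(1) = 1
paths(2) = paths(1) + paths(0) = 1 + 1 = 2
paths(3) = paths(2) + paths(1) = 2 + 1 = 3
paths(4) = paths(3) + paths(2) = 3 + 2 = 5
paths(5) = paths(4) + paths(3) = 5 + 3 = 8
paths(6) = paths(5) + paths(4) = 8 + 5 = 13
paths(7) = paths(6) + paths(5) = 13 + 8 = 21
paths(8) = paths(7) + paths(6) = 21 + 13 = 34
paths(9) = paths(8) + paths(7) = 34 + 21 = 55
paths(10) = paths(9) + paths(8) = 55 + 34 = 89
paths(11) = paths(10) + paths(9) = 89 + 55 = 144
paths(12) = paths(11) + paths(10) = 144 + 89 = 233
paths(13) = paths(12) + paths(11) = 233 + 144 = 377
paths(14) = paths(13) + paths(12) = 377 + 233 = 610
paths(15) = paths(14) + paths(13) = 610 + 377 = 987
paths(16) = paths(15) + paths(14) = 987 + 610 = 1597
paths(17) = paths(16) + paths(15) = 1597 + 987 = 2584
paths(18) = paths(17) + paths(16) = 2584 + 1597 = 4181
paths(19) = paths(18) + paths(17) = 4181 + 2584 = 6765
paths(20) = paths(19) + paths(18) = 6765 + 4181 = 10946

10946


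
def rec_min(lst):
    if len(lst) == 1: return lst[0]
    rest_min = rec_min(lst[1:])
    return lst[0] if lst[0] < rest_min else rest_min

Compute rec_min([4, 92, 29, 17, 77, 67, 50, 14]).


rec_min([4, 92, 29, 17, 77, 67, 50, 14]): compare 4 with rec_min([92, 29, 17, 77, 67, 50, 14])
rec_min([92, 29, 17, 77, 67, 50, 14]): compare 92 with rec_min([29, 17, 77, 67, 50, 14])
rec_min([29, 17, 77, 67, 50, 14]): compare 29 with rec_min([17, 77, 67, 50, 14])
rec_min([17, 77, 67, 50, 14]): compare 17 with rec_min([77, 67, 50, 14])
rec_min([77, 67, 50, 14]): compare 77 with rec_min([67, 50, 14])
rec_min([67, 50, 14]): compare 67 with rec_min([50, 14])
rec_min([50, 14]): compare 50 with rec_min([14])
rec_min([14]) = 14  (base case)
Compare 50 with 14 -> 14
Compare 67 with 14 -> 14
Compare 77 with 14 -> 14
Compare 17 with 14 -> 14
Compare 29 with 14 -> 14
Compare 92 with 14 -> 14
Compare 4 with 14 -> 4

4


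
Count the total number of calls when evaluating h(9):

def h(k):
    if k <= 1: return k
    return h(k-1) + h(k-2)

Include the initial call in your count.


Let C(n) = total calls for h(n)
C(0) = 1, C(1) = 1
C(2) = 1 + C(1) + C(0) = 1 + 1 + 1 = 3
C(3) = 1 + C(2) + C(1) = 1 + 3 + 1 = 5
C(4) = 1 + C(3) + C(2) = 1 + 5 + 3 = 9
C(5) = 1 + C(4) + C(3) = 1 + 9 + 5 = 15
C(6) = 1 + C(5) + C(4) = 1 + 15 + 9 = 25
C(7) = 1 + C(6) + C(5) = 1 + 25 + 15 = 41
C(8) = 1 + C(7) + C(6) = 1 + 41 + 25 = 67
C(9) = 1 + C(8) + C(7) = 1 + 67 + 41 = 109

109


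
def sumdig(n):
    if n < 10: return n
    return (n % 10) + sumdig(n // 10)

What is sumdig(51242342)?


sumdig(51242342) = 2 + sumdig(5124234)
sumdig(5124234) = 4 + sumdig(512423)
sumdig(512423) = 3 + sumdig(51242)
sumdig(51242) = 2 + sumdig(5124)
sumdig(5124) = 4 + sumdig(512)
sumdig(512) = 2 + sumdig(51)
sumdig(51) = 1 + sumdig(5)
sumdig(5) = 5  (base case)
Total: 2 + 4 + 3 + 2 + 4 + 2 + 1 + 5 = 23

23


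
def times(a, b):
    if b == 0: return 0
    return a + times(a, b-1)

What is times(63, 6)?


times(63, 6) = 63 + times(63, 5)
times(63, 5) = 63 + times(63, 4)
times(63, 4) = 63 + times(63, 3)
times(63, 3) = 63 + times(63, 2)
times(63, 2) = 63 + times(63, 1)
times(63, 1) = 63 + times(63, 0)
times(63, 0) = 0  (base case)
Total: 63 + 63 + 63 + 63 + 63 + 63 + 0 = 378

378


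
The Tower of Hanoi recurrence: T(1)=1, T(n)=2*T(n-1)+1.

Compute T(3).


T(3) = 2 * T(2) + 1
T(2) = 2 * T(1) + 1
T(1) = 1  (base case)
T(2) = 2 * 1 + 1 = 3
T(3) = 2 * 3 + 1 = 7

7


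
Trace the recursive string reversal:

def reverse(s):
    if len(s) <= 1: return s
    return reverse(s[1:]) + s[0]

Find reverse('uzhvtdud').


reverse('uzhvtdud') = reverse('zhvtdud') + 'u'
reverse('zhvtdud') = reverse('hvtdud') + 'z'
reverse('hvtdud') = reverse('vtdud') + 'h'
reverse('vtdud') = reverse('tdud') + 'v'
reverse('tdud') = reverse('dud') + 't'
reverse('dud') = reverse('ud') + 'd'
reverse('ud') = reverse('d') + 'u'
reverse('d') = 'd'  (base case)
Concatenating: 'd' + 'u' + 'd' + 't' + 'v' + 'h' + 'z' + 'u' = 'dudtvhzu'

dudtvhzu


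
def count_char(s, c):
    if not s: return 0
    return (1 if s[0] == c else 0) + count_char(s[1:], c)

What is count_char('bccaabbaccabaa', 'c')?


s[0]='b' != 'c' -> 0
s[0]='c' == 'c' -> 1
s[0]='c' == 'c' -> 1
s[0]='a' != 'c' -> 0
s[0]='a' != 'c' -> 0
s[0]='b' != 'c' -> 0
s[0]='b' != 'c' -> 0
s[0]='a' != 'c' -> 0
s[0]='c' == 'c' -> 1
s[0]='c' == 'c' -> 1
s[0]='a' != 'c' -> 0
s[0]='b' != 'c' -> 0
s[0]='a' != 'c' -> 0
s[0]='a' != 'c' -> 0
Sum: 0 + 1 + 1 + 0 + 0 + 0 + 0 + 0 + 1 + 1 + 0 + 0 + 0 + 0 = 4

4


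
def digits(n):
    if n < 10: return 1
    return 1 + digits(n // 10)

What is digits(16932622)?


digits(16932622) = 1 + digits(1693262)
digits(1693262) = 1 + digits(169326)
digits(169326) = 1 + digits(16932)
digits(16932) = 1 + digits(1693)
digits(1693) = 1 + digits(169)
digits(169) = 1 + digits(16)
digits(16) = 1 + digits(1)
digits(1) = 1  (base case: 1 < 10)
Unwinding: 1 + 1 + 1 + 1 + 1 + 1 + 1 + 1 = 8

8


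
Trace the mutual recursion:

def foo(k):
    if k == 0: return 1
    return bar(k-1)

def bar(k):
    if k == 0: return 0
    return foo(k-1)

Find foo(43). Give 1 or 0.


foo(43) = bar(42)
bar(42) = foo(41)
foo(41) = bar(40)
bar(40) = foo(39)
foo(39) = bar(38)
bar(38) = foo(37)
foo(37) = bar(36)
bar(36) = foo(35)
foo(35) = bar(34)
bar(34) = foo(33)
foo(33) = bar(32)
bar(32) = foo(31)
foo(31) = bar(30)
bar(30) = foo(29)
foo(29) = bar(28)
bar(28) = foo(27)
foo(27) = bar(26)
bar(26) = foo(25)
foo(25) = bar(24)
bar(24) = foo(23)
foo(23) = bar(22)
bar(22) = foo(21)
foo(21) = bar(20)
bar(20) = foo(19)
foo(19) = bar(18)
bar(18) = foo(17)
foo(17) = bar(16)
bar(16) = foo(15)
foo(15) = bar(14)
bar(14) = foo(13)
foo(13) = bar(12)
bar(12) = foo(11)
foo(11) = bar(10)
bar(10) = foo(9)
foo(9) = bar(8)
bar(8) = foo(7)
foo(7) = bar(6)
bar(6) = foo(5)
foo(5) = bar(4)
bar(4) = foo(3)
foo(3) = bar(2)
bar(2) = foo(1)
foo(1) = bar(0)
bar(0) = 0  (base case)
Result: 0

0


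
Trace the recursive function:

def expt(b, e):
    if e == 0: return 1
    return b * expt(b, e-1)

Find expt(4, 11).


expt(4, 11)
= 4 * expt(4, 10)
= 4 * 4 * expt(4, 9)
= 4 * 4 * 4 * expt(4, 8)
= 4 * 4 * 4 * 4 * expt(4, 7)
= 4 * 4 * 4 * 4 * 4 * expt(4, 6)
= 4 * 4 * 4 * 4 * 4 * 4 * expt(4, 5)
= 4 * 4 * 4 * 4 * 4 * 4 * 4 * expt(4, 4)
= 4 * 4 * 4 * 4 * 4 * 4 * 4 * 4 * expt(4, 3)
= 4 * 4 * 4 * 4 * 4 * 4 * 4 * 4 * 4 * expt(4, 2)
= 4 * 4 * 4 * 4 * 4 * 4 * 4 * 4 * 4 * 4 * expt(4, 1)
= 4 * 4 * 4 * 4 * 4 * 4 * 4 * 4 * 4 * 4 * 4 * expt(4, 0)
= 4 * 4 * 4 * 4 * 4 * 4 * 4 * 4 * 4 * 4 * 4 * 1
= 4194304

4194304


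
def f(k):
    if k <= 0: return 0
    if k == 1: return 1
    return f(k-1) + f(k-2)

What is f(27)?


Computing f(27) bottom-up:
f(0) = 0
f(1) = 1
f(2) = f(1) + f(0) = 1 + 0 = 1
f(3) = f(2) + f(1) = 1 + 1 = 2
f(4) = f(3) + f(2) = 2 + 1 = 3
f(5) = f(4) + f(3) = 3 + 2 = 5
f(6) = f(5) + f(4) = 5 + 3 = 8
f(7) = f(6) + f(5) = 8 + 5 = 13
f(8) = f(7) + f(6) = 13 + 8 = 21
f(9) = f(8) + f(7) = 21 + 13 = 34
f(10) = f(9) + f(8) = 34 + 21 = 55
f(11) = f(10) + f(9) = 55 + 34 = 89
f(12) = f(11) + f(10) = 89 + 55 = 144
f(13) = f(12) + f(11) = 144 + 89 = 233
f(14) = f(13) + f(12) = 233 + 144 = 377
f(15) = f(14) + f(13) = 377 + 233 = 610
f(16) = f(15) + f(14) = 610 + 377 = 987
f(17) = f(16) + f(15) = 987 + 610 = 1597
f(18) = f(17) + f(16) = 1597 + 987 = 2584
f(19) = f(18) + f(17) = 2584 + 1597 = 4181
f(20) = f(19) + f(18) = 4181 + 2584 = 6765
f(21) = f(20) + f(19) = 6765 + 4181 = 10946
f(22) = f(21) + f(20) = 10946 + 6765 = 17711
f(23) = f(22) + f(21) = 17711 + 10946 = 28657
f(24) = f(23) + f(22) = 28657 + 17711 = 46368
f(25) = f(24) + f(23) = 46368 + 28657 = 75025
f(26) = f(25) + f(24) = 75025 + 46368 = 121393
f(27) = f(26) + f(25) = 121393 + 75025 = 196418

196418


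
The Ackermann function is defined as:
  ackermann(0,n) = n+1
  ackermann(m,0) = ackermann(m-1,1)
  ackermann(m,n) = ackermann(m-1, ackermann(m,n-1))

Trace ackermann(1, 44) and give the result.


ackermann(1, 44) = ackermann(0, ackermann(1, 43))
  ackermann(1, 43) = ackermann(0, ackermann(1, 42))
    ackermann(1, 42) = ackermann(0, ackermann(1, 41))
      ackermann(1, 41) = ackermann(0, ackermann(1, 40))
        ackermann(1, 40) = ackermann(0, ackermann(1, 39))
          ackermann(1, 39) = ackermann(0, ackermann(1, 38))
          ackermann(1, 38) = ackermann(0, ackermann(1, 37))
          ackermann(1, 37) = ackermann(0, ackermann(1, 36))
          ackermann(1, 36) = ackermann(0, ackermann(1, 35))
          ackermann(1, 35) = ackermann(0, ackermann(1, 34))
          ackermann(1, 34) = ackermann(0, ackermann(1, 33))
          ackermann(1, 33) = ackermann(0, ackermann(1, 32))
          ackermann(1, 32) = ackermann(0, ackermann(1, 31))
          ackermann(1, 31) = ackermann(0, ackermann(1, 30))
          ackermann(1, 30) = ackermann(0, ackermann(1, 29))
          ackermann(1, 29) = ackermann(0, ackermann(1, 28))
          ackermann(1, 28) = ackermann(0, ackermann(1, 27))
          ackermann(1, 27) = ackermann(0, ackermann(1, 26))
          ackermann(1, 26) = ackermann(0, ackermann(1, 25))
          ackermann(1, 25) = ackermann(0, ackermann(1, 24))
          ackermann(1, 24) = ackermann(0, ackermann(1, 23))
          ackermann(1, 23) = ackermann(0, ackermann(1, 22))
          ackermann(1, 22) = ackermann(0, ackermann(1, 21))
          ackermann(1, 21) = ackermann(0, ackermann(1, 20))
          ackermann(1, 20) = ackermann(0, ackermann(1, 19))
... (trace truncated)
Result: ackermann(1, 44) = 46

46


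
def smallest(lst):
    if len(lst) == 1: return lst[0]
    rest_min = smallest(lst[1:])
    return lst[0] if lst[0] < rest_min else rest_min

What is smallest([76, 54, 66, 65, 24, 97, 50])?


smallest([76, 54, 66, 65, 24, 97, 50]): compare 76 with smallest([54, 66, 65, 24, 97, 50])
smallest([54, 66, 65, 24, 97, 50]): compare 54 with smallest([66, 65, 24, 97, 50])
smallest([66, 65, 24, 97, 50]): compare 66 with smallest([65, 24, 97, 50])
smallest([65, 24, 97, 50]): compare 65 with smallest([24, 97, 50])
smallest([24, 97, 50]): compare 24 with smallest([97, 50])
smallest([97, 50]): compare 97 with smallest([50])
smallest([50]) = 50  (base case)
Compare 97 with 50 -> 50
Compare 24 with 50 -> 24
Compare 65 with 24 -> 24
Compare 66 with 24 -> 24
Compare 54 with 24 -> 24
Compare 76 with 24 -> 24

24


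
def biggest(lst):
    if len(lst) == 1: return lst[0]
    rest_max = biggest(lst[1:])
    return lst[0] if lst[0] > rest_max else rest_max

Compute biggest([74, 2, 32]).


biggest([74, 2, 32]): compare 74 with biggest([2, 32])
biggest([2, 32]): compare 2 with biggest([32])
biggest([32]) = 32  (base case)
Compare 2 with 32 -> 32
Compare 74 with 32 -> 74

74


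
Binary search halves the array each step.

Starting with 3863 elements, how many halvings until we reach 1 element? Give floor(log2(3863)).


3863 / 2 = 1931
1931 / 2 = 965
965 / 2 = 482
482 / 2 = 241
241 / 2 = 120
120 / 2 = 60
60 / 2 = 30
30 / 2 = 15
15 / 2 = 7
7 / 2 = 3
3 / 2 = 1
Reached 1 after 11 halvings

11


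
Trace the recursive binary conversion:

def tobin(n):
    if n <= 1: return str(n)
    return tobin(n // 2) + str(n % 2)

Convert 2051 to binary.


tobin(2051) = tobin(1025) + '1'
tobin(1025) = tobin(512) + '1'
tobin(512) = tobin(256) + '0'
tobin(256) = tobin(128) + '0'
tobin(128) = tobin(64) + '0'
tobin(64) = tobin(32) + '0'
tobin(32) = tobin(16) + '0'
tobin(16) = tobin(8) + '0'
tobin(8) = tobin(4) + '0'
tobin(4) = tobin(2) + '0'
tobin(2) = tobin(1) + '0'
tobin(1) = '1'  (base case)
Concatenating: '1' + '0' + '0' + '0' + '0' + '0' + '0' + '0' + '0' + '0' + '1' + '1' = '100000000011'

100000000011


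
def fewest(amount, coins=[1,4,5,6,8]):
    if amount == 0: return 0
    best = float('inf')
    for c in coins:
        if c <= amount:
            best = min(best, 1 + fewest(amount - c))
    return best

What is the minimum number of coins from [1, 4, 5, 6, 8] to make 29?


Building up with DP:
fewest(0) = 0
fewest(1) = min(1+fewest(0)=1+0=1) = 1
fewest(2) = min(1+fewest(1)=1+1=2) = 2
fewest(3) = min(1+fewest(2)=1+2=3) = 3
fewest(4) = min(1+fewest(3)=1+3=4, 1+fewest(0)=1+0=1) = 1
fewest(5) = min(1+fewest(4)=1+1=2, 1+fewest(1)=1+1=2, 1+fewest(0)=1+0=1) = 1
fewest(6) = min(1+fewest(5)=1+1=2, 1+fewest(2)=1+2=3, 1+fewest(1)=1+1=2, 1+fewest(0)=1+0=1) = 1
fewest(7) = min(1+fewest(6)=1+1=2, 1+fewest(3)=1+3=4, 1+fewest(2)=1+2=3, 1+fewest(1)=1+1=2) = 2
fewest(8) = min(1+fewest(7)=1+2=3, 1+fewest(4)=1+1=2, 1+fewest(3)=1+3=4, 1+fewest(2)=1+2=3, 1+fewest(0)=1+0=1) = 1
fewest(9) = min(1+fewest(8)=1+1=2, 1+fewest(5)=1+1=2, 1+fewest(4)=1+1=2, 1+fewest(3)=1+3=4, 1+fewest(1)=1+1=2) = 2
fewest(10) = min(1+fewest(9)=1+2=3, 1+fewest(6)=1+1=2, 1+fewest(5)=1+1=2, 1+fewest(4)=1+1=2, 1+fewest(2)=1+2=3) = 2
fewest(11) = min(1+fewest(10)=1+2=3, 1+fewest(7)=1+2=3, 1+fewest(6)=1+1=2, 1+fewest(5)=1+1=2, 1+fewest(3)=1+3=4) = 2
fewest(12) = min(1+fewest(11)=1+2=3, 1+fewest(8)=1+1=2, 1+fewest(7)=1+2=3, 1+fewest(6)=1+1=2, 1+fewest(4)=1+1=2) = 2
fewest(13) = min(1+fewest(12)=1+2=3, 1+fewest(9)=1+2=3, 1+fewest(8)=1+1=2, 1+fewest(7)=1+2=3, 1+fewest(5)=1+1=2) = 2
fewest(14) = min(1+fewest(13)=1+2=3, 1+fewest(10)=1+2=3, 1+fewest(9)=1+2=3, 1+fewest(8)=1+1=2, 1+fewest(6)=1+1=2) = 2
fewest(15) = min(1+fewest(14)=1+2=3, 1+fewest(11)=1+2=3, 1+fewest(10)=1+2=3, 1+fewest(9)=1+2=3, 1+fewest(7)=1+2=3) = 3
fewest(16) = min(1+fewest(15)=1+3=4, 1+fewest(12)=1+2=3, 1+fewest(11)=1+2=3, 1+fewest(10)=1+2=3, 1+fewest(8)=1+1=2) = 2
fewest(17) = min(1+fewest(16)=1+2=3, 1+fewest(13)=1+2=3, 1+fewest(12)=1+2=3, 1+fewest(11)=1+2=3, 1+fewest(9)=1+2=3) = 3
fewest(18) = min(1+fewest(17)=1+3=4, 1+fewest(14)=1+2=3, 1+fewest(13)=1+2=3, 1+fewest(12)=1+2=3, 1+fewest(10)=1+2=3) = 3
fewest(19) = min(1+fewest(18)=1+3=4, 1+fewest(15)=1+3=4, 1+fewest(14)=1+2=3, 1+fewest(13)=1+2=3, 1+fewest(11)=1+2=3) = 3
fewest(20) = min(1+fewest(19)=1+3=4, 1+fewest(16)=1+2=3, 1+fewest(15)=1+3=4, 1+fewest(14)=1+2=3, 1+fewest(12)=1+2=3) = 3
fewest(21) = min(1+fewest(20)=1+3=4, 1+fewest(17)=1+3=4, 1+fewest(16)=1+2=3, 1+fewest(15)=1+3=4, 1+fewest(13)=1+2=3) = 3
fewest(22) = min(1+fewest(21)=1+3=4, 1+fewest(18)=1+3=4, 1+fewest(17)=1+3=4, 1+fewest(16)=1+2=3, 1+fewest(14)=1+2=3) = 3
fewest(23) = min(1+fewest(22)=1+3=4, 1+fewest(19)=1+3=4, 1+fewest(18)=1+3=4, 1+fewest(17)=1+3=4, 1+fewest(15)=1+3=4) = 4
fewest(24) = min(1+fewest(23)=1+4=5, 1+fewest(20)=1+3=4, 1+fewest(19)=1+3=4, 1+fewest(18)=1+3=4, 1+fewest(16)=1+2=3) = 3
fewest(25) = min(1+fewest(24)=1+3=4, 1+fewest(21)=1+3=4, 1+fewest(20)=1+3=4, 1+fewest(19)=1+3=4, 1+fewest(17)=1+3=4) = 4
fewest(26) = min(1+fewest(25)=1+4=5, 1+fewest(22)=1+3=4, 1+fewest(21)=1+3=4, 1+fewest(20)=1+3=4, 1+fewest(18)=1+3=4) = 4
fewest(27) = min(1+fewest(26)=1+4=5, 1+fewest(23)=1+4=5, 1+fewest(22)=1+3=4, 1+fewest(21)=1+3=4, 1+fewest(19)=1+3=4) = 4
fewest(28) = min(1+fewest(27)=1+4=5, 1+fewest(24)=1+3=4, 1+fewest(23)=1+4=5, 1+fewest(22)=1+3=4, 1+fewest(20)=1+3=4) = 4
fewest(29) = min(1+fewest(28)=1+4=5, 1+fewest(25)=1+4=5, 1+fewest(24)=1+3=4, 1+fewest(23)=1+4=5, 1+fewest(21)=1+3=4) = 4

4


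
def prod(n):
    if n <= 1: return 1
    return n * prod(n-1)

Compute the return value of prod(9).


prod(9)
= 9 * prod(8)
= 9 * 8 * prod(7)
= 9 * 8 * 7 * prod(6)
= 9 * 8 * 7 * 6 * prod(5)
= 9 * 8 * 7 * 6 * 5 * prod(4)
= 9 * 8 * 7 * 6 * 5 * 4 * prod(3)
= 9 * 8 * 7 * 6 * 5 * 4 * 3 * prod(2)
= 9 * 8 * 7 * 6 * 5 * 4 * 3 * 2 * prod(1)
= 9 * 8 * 7 * 6 * 5 * 4 * 3 * 2 * 1
= 362880

362880


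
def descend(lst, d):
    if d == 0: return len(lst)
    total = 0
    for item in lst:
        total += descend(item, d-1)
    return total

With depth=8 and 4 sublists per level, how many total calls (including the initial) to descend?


At depth 0 (root): 1 call
At depth 1: each of 1 parents calls descend on 4 children = 4 calls
At depth 2: each of 4 parents calls descend on 4 children = 16 calls
At depth 3: each of 16 parents calls descend on 4 children = 64 calls
At depth 4: each of 64 parents calls descend on 4 children = 256 calls
At depth 5: each of 256 parents calls descend on 4 children = 1024 calls
At depth 6: each of 1024 parents calls descend on 4 children = 4096 calls
At depth 7: each of 4096 parents calls descend on 4 children = 16384 calls
At depth 8: each of 16384 parents calls descend on 4 children = 65536 calls
Total: 1 + 4 + 16 + 64 + 256 + 1024 + 4096 + 16384 + 65536 = 87381

87381


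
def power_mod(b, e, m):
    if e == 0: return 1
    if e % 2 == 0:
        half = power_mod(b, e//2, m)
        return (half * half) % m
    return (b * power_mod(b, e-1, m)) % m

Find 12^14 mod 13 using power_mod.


power_mod(12, 14, 13): e is even, compute power_mod(12, 7, 13)
  power_mod(12, 7, 13): e is odd, compute power_mod(12, 6, 13)
    power_mod(12, 6, 13): e is even, compute power_mod(12, 3, 13)
      power_mod(12, 3, 13): e is odd, compute power_mod(12, 2, 13)
        power_mod(12, 2, 13): e is even, compute power_mod(12, 1, 13)
          power_mod(12, 1, 13): e is odd, compute power_mod(12, 0, 13)
          power_mod(12, 0, 13) = 1
          (12 * 1) % 13 = 12
        half=12, (12*12) % 13 = 1
      (12 * 1) % 13 = 12
    half=12, (12*12) % 13 = 1
  (12 * 1) % 13 = 12
half=12, (12*12) % 13 = 1

1


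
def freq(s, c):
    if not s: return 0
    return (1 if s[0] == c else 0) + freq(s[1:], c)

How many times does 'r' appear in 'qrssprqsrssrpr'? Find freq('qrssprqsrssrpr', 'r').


s[0]='q' != 'r' -> 0
s[0]='r' == 'r' -> 1
s[0]='s' != 'r' -> 0
s[0]='s' != 'r' -> 0
s[0]='p' != 'r' -> 0
s[0]='r' == 'r' -> 1
s[0]='q' != 'r' -> 0
s[0]='s' != 'r' -> 0
s[0]='r' == 'r' -> 1
s[0]='s' != 'r' -> 0
s[0]='s' != 'r' -> 0
s[0]='r' == 'r' -> 1
s[0]='p' != 'r' -> 0
s[0]='r' == 'r' -> 1
Sum: 0 + 1 + 0 + 0 + 0 + 1 + 0 + 0 + 1 + 0 + 0 + 1 + 0 + 1 = 5

5


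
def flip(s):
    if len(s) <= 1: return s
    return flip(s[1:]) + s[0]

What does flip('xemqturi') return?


flip('xemqturi') = flip('emqturi') + 'x'
flip('emqturi') = flip('mqturi') + 'e'
flip('mqturi') = flip('qturi') + 'm'
flip('qturi') = flip('turi') + 'q'
flip('turi') = flip('uri') + 't'
flip('uri') = flip('ri') + 'u'
flip('ri') = flip('i') + 'r'
flip('i') = 'i'  (base case)
Concatenating: 'i' + 'r' + 'u' + 't' + 'q' + 'm' + 'e' + 'x' = 'irutqmex'

irutqmex


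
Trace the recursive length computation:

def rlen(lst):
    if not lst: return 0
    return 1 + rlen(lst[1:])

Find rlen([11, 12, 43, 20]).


rlen([11, 12, 43, 20]) = 1 + rlen([12, 43, 20])
rlen([12, 43, 20]) = 1 + rlen([43, 20])
rlen([43, 20]) = 1 + rlen([20])
rlen([20]) = 1 + rlen([])
rlen([]) = 0  (base case)
Unwinding: 1 + 1 + 1 + 1 + 0 = 4

4


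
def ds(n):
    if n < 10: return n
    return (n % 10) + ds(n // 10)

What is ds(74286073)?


ds(74286073) = 3 + ds(7428607)
ds(7428607) = 7 + ds(742860)
ds(742860) = 0 + ds(74286)
ds(74286) = 6 + ds(7428)
ds(7428) = 8 + ds(742)
ds(742) = 2 + ds(74)
ds(74) = 4 + ds(7)
ds(7) = 7  (base case)
Total: 3 + 7 + 0 + 6 + 8 + 2 + 4 + 7 = 37

37


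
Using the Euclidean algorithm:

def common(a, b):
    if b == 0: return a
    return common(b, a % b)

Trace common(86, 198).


common(86, 198) = common(198, 86)
common(198, 86) = common(86, 26)
common(86, 26) = common(26, 8)
common(26, 8) = common(8, 2)
common(8, 2) = common(2, 0)
common(2, 0) = 2  (base case)

2


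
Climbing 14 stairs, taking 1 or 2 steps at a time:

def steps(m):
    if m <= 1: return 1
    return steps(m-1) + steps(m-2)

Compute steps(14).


Building up from base cases:
steps(0) = 1
steps(1) = 1
steps(2) = steps(1) + steps(0) = 1 + 1 = 2
steps(3) = steps(2) + steps(1) = 2 + 1 = 3
steps(4) = steps(3) + steps(2) = 3 + 2 = 5
steps(5) = steps(4) + steps(3) = 5 + 3 = 8
steps(6) = steps(5) + steps(4) = 8 + 5 = 13
steps(7) = steps(6) + steps(5) = 13 + 8 = 21
steps(8) = steps(7) + steps(6) = 21 + 13 = 34
steps(9) = steps(8) + steps(7) = 34 + 21 = 55
steps(10) = steps(9) + steps(8) = 55 + 34 = 89
steps(11) = steps(10) + steps(9) = 89 + 55 = 144
steps(12) = steps(11) + steps(10) = 144 + 89 = 233
steps(13) = steps(12) + steps(11) = 233 + 144 = 377
steps(14) = steps(13) + steps(12) = 377 + 233 = 610

610


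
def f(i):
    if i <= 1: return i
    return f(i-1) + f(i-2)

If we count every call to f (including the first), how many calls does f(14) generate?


Let C(n) = total calls for f(n)
C(0) = 1, C(1) = 1
C(2) = 1 + C(1) + C(0) = 1 + 1 + 1 = 3
C(3) = 1 + C(2) + C(1) = 1 + 3 + 1 = 5
C(4) = 1 + C(3) + C(2) = 1 + 5 + 3 = 9
C(5) = 1 + C(4) + C(3) = 1 + 9 + 5 = 15
C(6) = 1 + C(5) + C(4) = 1 + 15 + 9 = 25
C(7) = 1 + C(6) + C(5) = 1 + 25 + 15 = 41
C(8) = 1 + C(7) + C(6) = 1 + 41 + 25 = 67
C(9) = 1 + C(8) + C(7) = 1 + 67 + 41 = 109
C(10) = 1 + C(9) + C(8) = 1 + 109 + 67 = 177
C(11) = 1 + C(10) + C(9) = 1 + 177 + 109 = 287
C(12) = 1 + C(11) + C(10) = 1 + 287 + 177 = 465
C(13) = 1 + C(12) + C(11) = 1 + 465 + 287 = 753
C(14) = 1 + C(13) + C(12) = 1 + 753 + 465 = 1219

1219


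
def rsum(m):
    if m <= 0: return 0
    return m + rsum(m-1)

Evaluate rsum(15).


rsum(15)
= 15 + 14 + 13 + 12 + 11 + 10 + 9 + 8 + 7 + 6 + 5 + 4 + 3 + 2 + 1 + rsum(0)
= 15 + 14 + 13 + 12 + 11 + 10 + 9 + 8 + 7 + 6 + 5 + 4 + 3 + 2 + 1 + 0
= 120

120


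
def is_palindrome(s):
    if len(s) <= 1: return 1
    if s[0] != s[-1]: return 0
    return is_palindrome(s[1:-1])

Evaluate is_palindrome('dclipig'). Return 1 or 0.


is_palindrome('dclipig'): s[0]='d' != s[-1]='g' -> return 0
Result: 0 (not a palindrome)

0


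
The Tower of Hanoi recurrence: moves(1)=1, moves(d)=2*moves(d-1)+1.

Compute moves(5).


moves(5) = 2 * moves(4) + 1
moves(4) = 2 * moves(3) + 1
moves(3) = 2 * moves(2) + 1
moves(2) = 2 * moves(1) + 1
moves(1) = 1  (base case)
moves(2) = 2 * 1 + 1 = 3
moves(3) = 2 * 3 + 1 = 7
moves(4) = 2 * 7 + 1 = 15
moves(5) = 2 * 15 + 1 = 31

31


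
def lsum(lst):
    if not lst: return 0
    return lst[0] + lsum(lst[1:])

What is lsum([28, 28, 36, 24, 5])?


lsum([28, 28, 36, 24, 5]) = 28 + lsum([28, 36, 24, 5])
lsum([28, 36, 24, 5]) = 28 + lsum([36, 24, 5])
lsum([36, 24, 5]) = 36 + lsum([24, 5])
lsum([24, 5]) = 24 + lsum([5])
lsum([5]) = 5 + lsum([])
lsum([]) = 0  (base case)
Total: 28 + 28 + 36 + 24 + 5 + 0 = 121

121


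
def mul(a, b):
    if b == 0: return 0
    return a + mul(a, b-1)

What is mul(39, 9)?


mul(39, 9) = 39 + mul(39, 8)
mul(39, 8) = 39 + mul(39, 7)
mul(39, 7) = 39 + mul(39, 6)
mul(39, 6) = 39 + mul(39, 5)
mul(39, 5) = 39 + mul(39, 4)
mul(39, 4) = 39 + mul(39, 3)
mul(39, 3) = 39 + mul(39, 2)
mul(39, 2) = 39 + mul(39, 1)
mul(39, 1) = 39 + mul(39, 0)
mul(39, 0) = 0  (base case)
Total: 39 + 39 + 39 + 39 + 39 + 39 + 39 + 39 + 39 + 0 = 351

351


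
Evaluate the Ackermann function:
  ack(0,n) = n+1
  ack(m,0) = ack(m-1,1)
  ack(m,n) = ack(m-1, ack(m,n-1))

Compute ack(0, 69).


ack(0, 69) = 70
Result: ack(0, 69) = 70

70


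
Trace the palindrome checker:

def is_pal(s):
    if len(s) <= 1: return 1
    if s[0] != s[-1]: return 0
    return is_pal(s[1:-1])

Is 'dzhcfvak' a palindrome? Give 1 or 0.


is_pal('dzhcfvak'): s[0]='d' != s[-1]='k' -> return 0
Result: 0 (not a palindrome)

0


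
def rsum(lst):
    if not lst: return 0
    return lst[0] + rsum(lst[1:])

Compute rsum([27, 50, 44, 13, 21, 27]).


rsum([27, 50, 44, 13, 21, 27]) = 27 + rsum([50, 44, 13, 21, 27])
rsum([50, 44, 13, 21, 27]) = 50 + rsum([44, 13, 21, 27])
rsum([44, 13, 21, 27]) = 44 + rsum([13, 21, 27])
rsum([13, 21, 27]) = 13 + rsum([21, 27])
rsum([21, 27]) = 21 + rsum([27])
rsum([27]) = 27 + rsum([])
rsum([]) = 0  (base case)
Total: 27 + 50 + 44 + 13 + 21 + 27 + 0 = 182

182


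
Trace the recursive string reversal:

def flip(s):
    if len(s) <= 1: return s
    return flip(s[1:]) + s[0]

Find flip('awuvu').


flip('awuvu') = flip('wuvu') + 'a'
flip('wuvu') = flip('uvu') + 'w'
flip('uvu') = flip('vu') + 'u'
flip('vu') = flip('u') + 'v'
flip('u') = 'u'  (base case)
Concatenating: 'u' + 'v' + 'u' + 'w' + 'a' = 'uvuwa'

uvuwa


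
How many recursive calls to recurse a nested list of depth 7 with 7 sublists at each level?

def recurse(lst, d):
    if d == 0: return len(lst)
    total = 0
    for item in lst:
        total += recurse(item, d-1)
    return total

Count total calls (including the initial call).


At depth 0 (root): 1 call
At depth 1: each of 1 parents calls recurse on 7 children = 7 calls
At depth 2: each of 7 parents calls recurse on 7 children = 49 calls
At depth 3: each of 49 parents calls recurse on 7 children = 343 calls
At depth 4: each of 343 parents calls recurse on 7 children = 2401 calls
At depth 5: each of 2401 parents calls recurse on 7 children = 16807 calls
At depth 6: each of 16807 parents calls recurse on 7 children = 117649 calls
At depth 7: each of 117649 parents calls recurse on 7 children = 823543 calls
Total: 1 + 7 + 49 + 343 + 2401 + 16807 + 117649 + 823543 = 960800

960800


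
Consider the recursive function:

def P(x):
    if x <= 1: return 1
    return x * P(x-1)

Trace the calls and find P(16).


P(16)
= 16 * P(15)
= 16 * 15 * P(14)
= 16 * 15 * 14 * P(13)
= 16 * 15 * 14 * 13 * P(12)
= 16 * 15 * 14 * 13 * 12 * P(11)
= 16 * 15 * 14 * 13 * 12 * 11 * P(10)
= 16 * 15 * 14 * 13 * 12 * 11 * 10 * P(9)
= 16 * 15 * 14 * 13 * 12 * 11 * 10 * 9 * P(8)
= 16 * 15 * 14 * 13 * 12 * 11 * 10 * 9 * 8 * P(7)
= 16 * 15 * 14 * 13 * 12 * 11 * 10 * 9 * 8 * 7 * P(6)
= 16 * 15 * 14 * 13 * 12 * 11 * 10 * 9 * 8 * 7 * 6 * P(5)
= 16 * 15 * 14 * 13 * 12 * 11 * 10 * 9 * 8 * 7 * 6 * 5 * P(4)
= 16 * 15 * 14 * 13 * 12 * 11 * 10 * 9 * 8 * 7 * 6 * 5 * 4 * P(3)
= 16 * 15 * 14 * 13 * 12 * 11 * 10 * 9 * 8 * 7 * 6 * 5 * 4 * 3 * P(2)
= 16 * 15 * 14 * 13 * 12 * 11 * 10 * 9 * 8 * 7 * 6 * 5 * 4 * 3 * 2 * P(1)
= 16 * 15 * 14 * 13 * 12 * 11 * 10 * 9 * 8 * 7 * 6 * 5 * 4 * 3 * 2 * 1
= 20922789888000

20922789888000


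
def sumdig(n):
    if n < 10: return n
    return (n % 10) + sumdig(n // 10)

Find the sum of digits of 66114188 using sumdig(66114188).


sumdig(66114188) = 8 + sumdig(6611418)
sumdig(6611418) = 8 + sumdig(661141)
sumdig(661141) = 1 + sumdig(66114)
sumdig(66114) = 4 + sumdig(6611)
sumdig(6611) = 1 + sumdig(661)
sumdig(661) = 1 + sumdig(66)
sumdig(66) = 6 + sumdig(6)
sumdig(6) = 6  (base case)
Total: 8 + 8 + 1 + 4 + 1 + 1 + 6 + 6 = 35

35


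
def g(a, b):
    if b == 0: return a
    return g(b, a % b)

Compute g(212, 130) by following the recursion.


g(212, 130) = g(130, 82)
g(130, 82) = g(82, 48)
g(82, 48) = g(48, 34)
g(48, 34) = g(34, 14)
g(34, 14) = g(14, 6)
g(14, 6) = g(6, 2)
g(6, 2) = g(2, 0)
g(2, 0) = 2  (base case)

2


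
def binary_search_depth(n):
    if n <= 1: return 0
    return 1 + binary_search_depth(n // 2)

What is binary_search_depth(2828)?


2828 / 2 = 1414
1414 / 2 = 707
707 / 2 = 353
353 / 2 = 176
176 / 2 = 88
88 / 2 = 44
44 / 2 = 22
22 / 2 = 11
11 / 2 = 5
5 / 2 = 2
2 / 2 = 1
Reached 1 after 11 halvings

11


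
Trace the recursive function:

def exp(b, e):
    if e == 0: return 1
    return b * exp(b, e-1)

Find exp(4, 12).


exp(4, 12)
= 4 * exp(4, 11)
= 4 * 4 * exp(4, 10)
= 4 * 4 * 4 * exp(4, 9)
= 4 * 4 * 4 * 4 * exp(4, 8)
= 4 * 4 * 4 * 4 * 4 * exp(4, 7)
= 4 * 4 * 4 * 4 * 4 * 4 * exp(4, 6)
= 4 * 4 * 4 * 4 * 4 * 4 * 4 * exp(4, 5)
= 4 * 4 * 4 * 4 * 4 * 4 * 4 * 4 * exp(4, 4)
= 4 * 4 * 4 * 4 * 4 * 4 * 4 * 4 * 4 * exp(4, 3)
= 4 * 4 * 4 * 4 * 4 * 4 * 4 * 4 * 4 * 4 * exp(4, 2)
= 4 * 4 * 4 * 4 * 4 * 4 * 4 * 4 * 4 * 4 * 4 * exp(4, 1)
= 4 * 4 * 4 * 4 * 4 * 4 * 4 * 4 * 4 * 4 * 4 * 4 * exp(4, 0)
= 4 * 4 * 4 * 4 * 4 * 4 * 4 * 4 * 4 * 4 * 4 * 4 * 1
= 16777216

16777216


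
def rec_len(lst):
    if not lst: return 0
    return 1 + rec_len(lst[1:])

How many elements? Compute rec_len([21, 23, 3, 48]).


rec_len([21, 23, 3, 48]) = 1 + rec_len([23, 3, 48])
rec_len([23, 3, 48]) = 1 + rec_len([3, 48])
rec_len([3, 48]) = 1 + rec_len([48])
rec_len([48]) = 1 + rec_len([])
rec_len([]) = 0  (base case)
Unwinding: 1 + 1 + 1 + 1 + 0 = 4

4


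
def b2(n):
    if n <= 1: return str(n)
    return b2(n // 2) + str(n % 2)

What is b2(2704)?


b2(2704) = b2(1352) + '0'
b2(1352) = b2(676) + '0'
b2(676) = b2(338) + '0'
b2(338) = b2(169) + '0'
b2(169) = b2(84) + '1'
b2(84) = b2(42) + '0'
b2(42) = b2(21) + '0'
b2(21) = b2(10) + '1'
b2(10) = b2(5) + '0'
b2(5) = b2(2) + '1'
b2(2) = b2(1) + '0'
b2(1) = '1'  (base case)
Concatenating: '1' + '0' + '1' + '0' + '1' + '0' + '0' + '1' + '0' + '0' + '0' + '0' = '101010010000'

101010010000


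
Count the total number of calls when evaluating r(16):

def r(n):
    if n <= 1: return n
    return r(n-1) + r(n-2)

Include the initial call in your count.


Let C(n) = total calls for r(n)
C(0) = 1, C(1) = 1
C(2) = 1 + C(1) + C(0) = 1 + 1 + 1 = 3
C(3) = 1 + C(2) + C(1) = 1 + 3 + 1 = 5
C(4) = 1 + C(3) + C(2) = 1 + 5 + 3 = 9
C(5) = 1 + C(4) + C(3) = 1 + 9 + 5 = 15
C(6) = 1 + C(5) + C(4) = 1 + 15 + 9 = 25
C(7) = 1 + C(6) + C(5) = 1 + 25 + 15 = 41
C(8) = 1 + C(7) + C(6) = 1 + 41 + 25 = 67
C(9) = 1 + C(8) + C(7) = 1 + 67 + 41 = 109
C(10) = 1 + C(9) + C(8) = 1 + 109 + 67 = 177
C(11) = 1 + C(10) + C(9) = 1 + 177 + 109 = 287
C(12) = 1 + C(11) + C(10) = 1 + 287 + 177 = 465
C(13) = 1 + C(12) + C(11) = 1 + 465 + 287 = 753
C(14) = 1 + C(13) + C(12) = 1 + 753 + 465 = 1219
C(15) = 1 + C(14) + C(13) = 1 + 1219 + 753 = 1973
C(16) = 1 + C(15) + C(14) = 1 + 1973 + 1219 = 3193

3193


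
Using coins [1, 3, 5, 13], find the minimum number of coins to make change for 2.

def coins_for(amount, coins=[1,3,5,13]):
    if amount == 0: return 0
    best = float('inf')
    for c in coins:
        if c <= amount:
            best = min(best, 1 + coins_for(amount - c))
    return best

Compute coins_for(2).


Building up with DP:
coins_for(0) = 0
coins_for(1) = min(1+coins_for(0)=1+0=1) = 1
coins_for(2) = min(1+coins_for(1)=1+1=2) = 2

2


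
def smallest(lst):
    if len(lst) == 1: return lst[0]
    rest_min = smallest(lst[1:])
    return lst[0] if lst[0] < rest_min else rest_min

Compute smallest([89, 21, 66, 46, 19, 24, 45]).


smallest([89, 21, 66, 46, 19, 24, 45]): compare 89 with smallest([21, 66, 46, 19, 24, 45])
smallest([21, 66, 46, 19, 24, 45]): compare 21 with smallest([66, 46, 19, 24, 45])
smallest([66, 46, 19, 24, 45]): compare 66 with smallest([46, 19, 24, 45])
smallest([46, 19, 24, 45]): compare 46 with smallest([19, 24, 45])
smallest([19, 24, 45]): compare 19 with smallest([24, 45])
smallest([24, 45]): compare 24 with smallest([45])
smallest([45]) = 45  (base case)
Compare 24 with 45 -> 24
Compare 19 with 24 -> 19
Compare 46 with 19 -> 19
Compare 66 with 19 -> 19
Compare 21 with 19 -> 19
Compare 89 with 19 -> 19

19


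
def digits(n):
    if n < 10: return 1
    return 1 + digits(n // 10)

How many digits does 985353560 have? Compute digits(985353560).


digits(985353560) = 1 + digits(98535356)
digits(98535356) = 1 + digits(9853535)
digits(9853535) = 1 + digits(985353)
digits(985353) = 1 + digits(98535)
digits(98535) = 1 + digits(9853)
digits(9853) = 1 + digits(985)
digits(985) = 1 + digits(98)
digits(98) = 1 + digits(9)
digits(9) = 1  (base case: 9 < 10)
Unwinding: 1 + 1 + 1 + 1 + 1 + 1 + 1 + 1 + 1 = 9

9


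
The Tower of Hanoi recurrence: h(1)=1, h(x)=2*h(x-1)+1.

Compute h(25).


h(25) = 2 * h(24) + 1
h(24) = 2 * h(23) + 1
h(23) = 2 * h(22) + 1
h(22) = 2 * h(21) + 1
h(21) = 2 * h(20) + 1
h(20) = 2 * h(19) + 1
h(19) = 2 * h(18) + 1
h(18) = 2 * h(17) + 1
h(17) = 2 * h(16) + 1
h(16) = 2 * h(15) + 1
h(15) = 2 * h(14) + 1
h(14) = 2 * h(13) + 1
h(13) = 2 * h(12) + 1
h(12) = 2 * h(11) + 1
h(11) = 2 * h(10) + 1
h(10) = 2 * h(9) + 1
h(9) = 2 * h(8) + 1
h(8) = 2 * h(7) + 1
h(7) = 2 * h(6) + 1
h(6) = 2 * h(5) + 1
h(5) = 2 * h(4) + 1
h(4) = 2 * h(3) + 1
h(3) = 2 * h(2) + 1
h(2) = 2 * h(1) + 1
h(1) = 1  (base case)
h(2) = 2 * 1 + 1 = 3
h(3) = 2 * 3 + 1 = 7
h(4) = 2 * 7 + 1 = 15
h(5) = 2 * 15 + 1 = 31
h(6) = 2 * 31 + 1 = 63
h(7) = 2 * 63 + 1 = 127
h(8) = 2 * 127 + 1 = 255
h(9) = 2 * 255 + 1 = 511
h(10) = 2 * 511 + 1 = 1023
h(11) = 2 * 1023 + 1 = 2047
h(12) = 2 * 2047 + 1 = 4095
h(13) = 2 * 4095 + 1 = 8191
h(14) = 2 * 8191 + 1 = 16383
h(15) = 2 * 16383 + 1 = 32767
h(16) = 2 * 32767 + 1 = 65535
h(17) = 2 * 65535 + 1 = 131071
h(18) = 2 * 131071 + 1 = 262143
h(19) = 2 * 262143 + 1 = 524287
h(20) = 2 * 524287 + 1 = 1048575
h(21) = 2 * 1048575 + 1 = 2097151
h(22) = 2 * 2097151 + 1 = 4194303
h(23) = 2 * 4194303 + 1 = 8388607
h(24) = 2 * 8388607 + 1 = 16777215
h(25) = 2 * 16777215 + 1 = 33554431

33554431
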